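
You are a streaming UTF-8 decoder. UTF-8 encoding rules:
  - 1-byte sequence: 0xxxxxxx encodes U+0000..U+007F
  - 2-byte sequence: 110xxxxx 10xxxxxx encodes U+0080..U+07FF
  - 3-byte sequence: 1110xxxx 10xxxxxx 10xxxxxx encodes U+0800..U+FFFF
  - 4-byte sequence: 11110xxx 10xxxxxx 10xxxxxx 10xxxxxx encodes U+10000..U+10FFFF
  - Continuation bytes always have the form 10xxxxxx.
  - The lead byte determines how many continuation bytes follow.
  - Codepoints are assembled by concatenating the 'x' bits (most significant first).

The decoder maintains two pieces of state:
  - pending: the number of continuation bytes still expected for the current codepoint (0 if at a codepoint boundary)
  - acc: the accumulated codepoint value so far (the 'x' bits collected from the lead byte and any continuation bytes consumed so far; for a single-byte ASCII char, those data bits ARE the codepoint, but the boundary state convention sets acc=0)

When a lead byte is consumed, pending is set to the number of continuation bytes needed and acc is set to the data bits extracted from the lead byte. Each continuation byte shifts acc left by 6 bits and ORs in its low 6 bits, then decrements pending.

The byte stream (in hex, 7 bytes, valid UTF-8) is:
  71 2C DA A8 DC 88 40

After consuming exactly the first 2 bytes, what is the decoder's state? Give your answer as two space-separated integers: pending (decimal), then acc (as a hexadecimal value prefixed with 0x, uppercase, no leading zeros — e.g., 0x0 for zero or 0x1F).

Byte[0]=71: 1-byte. pending=0, acc=0x0
Byte[1]=2C: 1-byte. pending=0, acc=0x0

Answer: 0 0x0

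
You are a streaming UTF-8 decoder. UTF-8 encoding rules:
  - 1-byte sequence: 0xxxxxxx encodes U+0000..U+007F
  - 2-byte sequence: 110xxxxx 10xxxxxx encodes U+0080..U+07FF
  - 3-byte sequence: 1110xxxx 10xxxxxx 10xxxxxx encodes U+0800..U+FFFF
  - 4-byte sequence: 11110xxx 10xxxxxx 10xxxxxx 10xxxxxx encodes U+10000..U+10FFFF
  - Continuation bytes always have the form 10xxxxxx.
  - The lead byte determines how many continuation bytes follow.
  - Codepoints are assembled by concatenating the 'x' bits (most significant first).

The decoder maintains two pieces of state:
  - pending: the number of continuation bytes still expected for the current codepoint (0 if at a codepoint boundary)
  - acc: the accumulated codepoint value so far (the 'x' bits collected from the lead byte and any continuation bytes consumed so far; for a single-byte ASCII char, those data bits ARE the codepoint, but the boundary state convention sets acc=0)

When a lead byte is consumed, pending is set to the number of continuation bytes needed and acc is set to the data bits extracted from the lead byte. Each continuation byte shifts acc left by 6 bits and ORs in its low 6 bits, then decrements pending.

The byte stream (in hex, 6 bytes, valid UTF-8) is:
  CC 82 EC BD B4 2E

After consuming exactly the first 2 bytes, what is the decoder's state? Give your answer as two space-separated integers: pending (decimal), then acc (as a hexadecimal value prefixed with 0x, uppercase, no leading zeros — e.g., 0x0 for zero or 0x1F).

Answer: 0 0x302

Derivation:
Byte[0]=CC: 2-byte lead. pending=1, acc=0xC
Byte[1]=82: continuation. acc=(acc<<6)|0x02=0x302, pending=0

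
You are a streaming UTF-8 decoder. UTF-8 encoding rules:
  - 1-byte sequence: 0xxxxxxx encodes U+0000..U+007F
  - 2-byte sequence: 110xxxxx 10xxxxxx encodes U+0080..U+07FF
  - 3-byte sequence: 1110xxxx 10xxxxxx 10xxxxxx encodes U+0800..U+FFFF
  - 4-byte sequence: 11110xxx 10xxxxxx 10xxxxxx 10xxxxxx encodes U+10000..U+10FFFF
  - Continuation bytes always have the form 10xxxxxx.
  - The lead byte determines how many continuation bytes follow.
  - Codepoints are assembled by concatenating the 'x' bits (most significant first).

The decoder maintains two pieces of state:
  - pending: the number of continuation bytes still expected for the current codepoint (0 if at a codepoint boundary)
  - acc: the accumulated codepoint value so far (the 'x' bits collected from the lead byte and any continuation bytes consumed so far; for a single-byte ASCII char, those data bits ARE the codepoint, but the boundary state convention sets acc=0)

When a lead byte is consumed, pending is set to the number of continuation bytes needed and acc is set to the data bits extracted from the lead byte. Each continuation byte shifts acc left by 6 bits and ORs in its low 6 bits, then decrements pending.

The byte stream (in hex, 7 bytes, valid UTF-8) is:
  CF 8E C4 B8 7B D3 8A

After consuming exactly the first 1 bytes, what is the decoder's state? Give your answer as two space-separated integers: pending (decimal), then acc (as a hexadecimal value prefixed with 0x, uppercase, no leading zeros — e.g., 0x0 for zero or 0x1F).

Answer: 1 0xF

Derivation:
Byte[0]=CF: 2-byte lead. pending=1, acc=0xF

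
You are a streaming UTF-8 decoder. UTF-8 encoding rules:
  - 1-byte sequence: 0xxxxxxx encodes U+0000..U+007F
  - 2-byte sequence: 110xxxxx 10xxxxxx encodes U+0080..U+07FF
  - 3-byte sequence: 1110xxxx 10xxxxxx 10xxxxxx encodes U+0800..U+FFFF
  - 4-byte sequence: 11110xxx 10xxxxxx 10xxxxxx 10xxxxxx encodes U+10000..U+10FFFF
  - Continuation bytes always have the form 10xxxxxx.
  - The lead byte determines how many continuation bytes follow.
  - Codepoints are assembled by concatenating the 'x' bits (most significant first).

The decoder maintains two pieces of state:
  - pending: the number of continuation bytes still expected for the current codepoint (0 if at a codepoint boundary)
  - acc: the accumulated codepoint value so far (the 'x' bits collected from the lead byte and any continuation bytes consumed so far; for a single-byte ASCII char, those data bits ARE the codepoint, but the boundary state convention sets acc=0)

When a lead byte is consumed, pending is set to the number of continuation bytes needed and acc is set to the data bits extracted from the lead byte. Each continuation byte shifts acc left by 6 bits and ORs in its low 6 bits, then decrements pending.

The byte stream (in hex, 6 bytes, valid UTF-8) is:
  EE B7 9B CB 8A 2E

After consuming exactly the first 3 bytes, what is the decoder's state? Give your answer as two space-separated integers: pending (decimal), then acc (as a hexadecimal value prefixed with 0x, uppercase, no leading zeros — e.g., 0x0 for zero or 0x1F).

Byte[0]=EE: 3-byte lead. pending=2, acc=0xE
Byte[1]=B7: continuation. acc=(acc<<6)|0x37=0x3B7, pending=1
Byte[2]=9B: continuation. acc=(acc<<6)|0x1B=0xEDDB, pending=0

Answer: 0 0xEDDB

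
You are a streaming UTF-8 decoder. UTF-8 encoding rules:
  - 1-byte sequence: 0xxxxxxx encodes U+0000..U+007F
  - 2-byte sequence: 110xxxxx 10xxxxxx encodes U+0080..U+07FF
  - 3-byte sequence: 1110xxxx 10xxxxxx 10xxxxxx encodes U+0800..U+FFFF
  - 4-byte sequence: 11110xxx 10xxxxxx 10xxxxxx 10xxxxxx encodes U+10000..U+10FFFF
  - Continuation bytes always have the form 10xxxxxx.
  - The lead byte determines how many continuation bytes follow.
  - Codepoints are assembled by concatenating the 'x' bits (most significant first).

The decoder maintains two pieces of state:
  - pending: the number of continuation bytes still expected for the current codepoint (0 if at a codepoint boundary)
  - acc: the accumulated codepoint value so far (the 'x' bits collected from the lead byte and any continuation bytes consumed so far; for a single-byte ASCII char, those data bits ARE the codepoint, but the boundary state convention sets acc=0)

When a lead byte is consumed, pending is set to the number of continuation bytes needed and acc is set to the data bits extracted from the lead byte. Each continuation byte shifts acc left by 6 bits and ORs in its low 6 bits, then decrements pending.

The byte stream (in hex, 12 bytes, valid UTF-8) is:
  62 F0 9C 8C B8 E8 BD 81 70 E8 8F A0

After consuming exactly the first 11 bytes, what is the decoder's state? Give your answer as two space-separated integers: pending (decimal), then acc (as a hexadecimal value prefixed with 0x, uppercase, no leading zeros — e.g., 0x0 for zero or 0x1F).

Answer: 1 0x20F

Derivation:
Byte[0]=62: 1-byte. pending=0, acc=0x0
Byte[1]=F0: 4-byte lead. pending=3, acc=0x0
Byte[2]=9C: continuation. acc=(acc<<6)|0x1C=0x1C, pending=2
Byte[3]=8C: continuation. acc=(acc<<6)|0x0C=0x70C, pending=1
Byte[4]=B8: continuation. acc=(acc<<6)|0x38=0x1C338, pending=0
Byte[5]=E8: 3-byte lead. pending=2, acc=0x8
Byte[6]=BD: continuation. acc=(acc<<6)|0x3D=0x23D, pending=1
Byte[7]=81: continuation. acc=(acc<<6)|0x01=0x8F41, pending=0
Byte[8]=70: 1-byte. pending=0, acc=0x0
Byte[9]=E8: 3-byte lead. pending=2, acc=0x8
Byte[10]=8F: continuation. acc=(acc<<6)|0x0F=0x20F, pending=1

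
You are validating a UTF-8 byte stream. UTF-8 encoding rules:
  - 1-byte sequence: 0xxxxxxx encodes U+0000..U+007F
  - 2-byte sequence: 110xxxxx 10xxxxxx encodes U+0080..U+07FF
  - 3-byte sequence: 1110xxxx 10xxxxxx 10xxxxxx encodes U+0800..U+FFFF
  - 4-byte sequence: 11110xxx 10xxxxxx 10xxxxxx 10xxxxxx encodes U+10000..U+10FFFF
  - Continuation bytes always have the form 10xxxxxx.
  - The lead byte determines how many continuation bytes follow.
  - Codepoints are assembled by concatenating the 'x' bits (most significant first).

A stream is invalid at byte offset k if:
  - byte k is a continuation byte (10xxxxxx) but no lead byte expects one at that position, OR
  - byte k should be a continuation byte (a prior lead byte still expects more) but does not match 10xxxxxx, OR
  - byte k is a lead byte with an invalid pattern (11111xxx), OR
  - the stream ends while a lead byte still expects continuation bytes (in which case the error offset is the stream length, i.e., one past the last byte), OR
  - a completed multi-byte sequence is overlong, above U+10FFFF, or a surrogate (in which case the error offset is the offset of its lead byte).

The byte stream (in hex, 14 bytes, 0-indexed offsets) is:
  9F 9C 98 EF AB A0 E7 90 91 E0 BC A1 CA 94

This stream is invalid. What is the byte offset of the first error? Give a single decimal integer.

Byte[0]=9F: INVALID lead byte (not 0xxx/110x/1110/11110)

Answer: 0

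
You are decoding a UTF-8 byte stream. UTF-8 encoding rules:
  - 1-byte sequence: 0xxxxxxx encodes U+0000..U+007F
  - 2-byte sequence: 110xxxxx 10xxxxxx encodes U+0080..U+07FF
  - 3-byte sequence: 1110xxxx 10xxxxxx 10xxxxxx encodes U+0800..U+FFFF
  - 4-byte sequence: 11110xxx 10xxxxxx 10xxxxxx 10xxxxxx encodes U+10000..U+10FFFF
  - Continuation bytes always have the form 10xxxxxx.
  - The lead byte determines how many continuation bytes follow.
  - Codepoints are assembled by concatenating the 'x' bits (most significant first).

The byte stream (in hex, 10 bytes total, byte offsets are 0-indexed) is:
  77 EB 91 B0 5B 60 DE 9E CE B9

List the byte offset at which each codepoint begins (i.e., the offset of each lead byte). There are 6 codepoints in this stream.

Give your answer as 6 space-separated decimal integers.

Answer: 0 1 4 5 6 8

Derivation:
Byte[0]=77: 1-byte ASCII. cp=U+0077
Byte[1]=EB: 3-byte lead, need 2 cont bytes. acc=0xB
Byte[2]=91: continuation. acc=(acc<<6)|0x11=0x2D1
Byte[3]=B0: continuation. acc=(acc<<6)|0x30=0xB470
Completed: cp=U+B470 (starts at byte 1)
Byte[4]=5B: 1-byte ASCII. cp=U+005B
Byte[5]=60: 1-byte ASCII. cp=U+0060
Byte[6]=DE: 2-byte lead, need 1 cont bytes. acc=0x1E
Byte[7]=9E: continuation. acc=(acc<<6)|0x1E=0x79E
Completed: cp=U+079E (starts at byte 6)
Byte[8]=CE: 2-byte lead, need 1 cont bytes. acc=0xE
Byte[9]=B9: continuation. acc=(acc<<6)|0x39=0x3B9
Completed: cp=U+03B9 (starts at byte 8)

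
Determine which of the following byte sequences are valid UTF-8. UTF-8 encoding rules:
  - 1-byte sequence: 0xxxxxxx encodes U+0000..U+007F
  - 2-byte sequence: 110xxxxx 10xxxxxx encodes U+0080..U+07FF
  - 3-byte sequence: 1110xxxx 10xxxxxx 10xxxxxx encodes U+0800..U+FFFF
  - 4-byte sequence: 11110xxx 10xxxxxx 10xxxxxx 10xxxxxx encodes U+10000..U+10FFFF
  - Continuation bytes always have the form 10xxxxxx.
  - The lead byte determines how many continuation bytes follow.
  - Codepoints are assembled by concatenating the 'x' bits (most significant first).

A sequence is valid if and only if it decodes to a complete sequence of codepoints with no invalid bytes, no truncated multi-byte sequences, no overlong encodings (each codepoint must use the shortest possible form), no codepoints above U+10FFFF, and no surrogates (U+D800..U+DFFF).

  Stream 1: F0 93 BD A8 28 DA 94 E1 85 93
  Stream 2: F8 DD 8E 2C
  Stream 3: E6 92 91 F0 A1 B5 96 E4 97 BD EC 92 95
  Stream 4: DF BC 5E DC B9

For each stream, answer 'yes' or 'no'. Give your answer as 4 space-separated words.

Stream 1: decodes cleanly. VALID
Stream 2: error at byte offset 0. INVALID
Stream 3: decodes cleanly. VALID
Stream 4: decodes cleanly. VALID

Answer: yes no yes yes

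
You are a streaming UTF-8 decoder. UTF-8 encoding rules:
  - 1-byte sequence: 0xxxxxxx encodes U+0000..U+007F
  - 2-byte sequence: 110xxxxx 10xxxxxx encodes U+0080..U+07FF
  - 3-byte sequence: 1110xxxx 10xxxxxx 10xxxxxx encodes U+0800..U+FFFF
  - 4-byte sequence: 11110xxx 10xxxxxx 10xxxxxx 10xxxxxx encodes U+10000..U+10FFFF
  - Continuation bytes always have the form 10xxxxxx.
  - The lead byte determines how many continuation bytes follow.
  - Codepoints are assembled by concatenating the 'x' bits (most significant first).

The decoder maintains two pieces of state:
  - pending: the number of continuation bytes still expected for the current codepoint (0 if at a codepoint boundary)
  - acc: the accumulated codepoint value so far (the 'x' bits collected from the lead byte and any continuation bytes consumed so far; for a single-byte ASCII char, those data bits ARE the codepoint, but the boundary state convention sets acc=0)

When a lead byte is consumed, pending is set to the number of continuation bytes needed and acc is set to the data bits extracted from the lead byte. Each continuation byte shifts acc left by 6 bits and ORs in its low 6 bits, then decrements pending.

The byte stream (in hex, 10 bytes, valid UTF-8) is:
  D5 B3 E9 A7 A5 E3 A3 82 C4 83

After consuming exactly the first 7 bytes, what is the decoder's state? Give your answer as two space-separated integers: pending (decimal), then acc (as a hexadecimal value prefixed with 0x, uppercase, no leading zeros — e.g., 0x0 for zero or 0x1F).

Byte[0]=D5: 2-byte lead. pending=1, acc=0x15
Byte[1]=B3: continuation. acc=(acc<<6)|0x33=0x573, pending=0
Byte[2]=E9: 3-byte lead. pending=2, acc=0x9
Byte[3]=A7: continuation. acc=(acc<<6)|0x27=0x267, pending=1
Byte[4]=A5: continuation. acc=(acc<<6)|0x25=0x99E5, pending=0
Byte[5]=E3: 3-byte lead. pending=2, acc=0x3
Byte[6]=A3: continuation. acc=(acc<<6)|0x23=0xE3, pending=1

Answer: 1 0xE3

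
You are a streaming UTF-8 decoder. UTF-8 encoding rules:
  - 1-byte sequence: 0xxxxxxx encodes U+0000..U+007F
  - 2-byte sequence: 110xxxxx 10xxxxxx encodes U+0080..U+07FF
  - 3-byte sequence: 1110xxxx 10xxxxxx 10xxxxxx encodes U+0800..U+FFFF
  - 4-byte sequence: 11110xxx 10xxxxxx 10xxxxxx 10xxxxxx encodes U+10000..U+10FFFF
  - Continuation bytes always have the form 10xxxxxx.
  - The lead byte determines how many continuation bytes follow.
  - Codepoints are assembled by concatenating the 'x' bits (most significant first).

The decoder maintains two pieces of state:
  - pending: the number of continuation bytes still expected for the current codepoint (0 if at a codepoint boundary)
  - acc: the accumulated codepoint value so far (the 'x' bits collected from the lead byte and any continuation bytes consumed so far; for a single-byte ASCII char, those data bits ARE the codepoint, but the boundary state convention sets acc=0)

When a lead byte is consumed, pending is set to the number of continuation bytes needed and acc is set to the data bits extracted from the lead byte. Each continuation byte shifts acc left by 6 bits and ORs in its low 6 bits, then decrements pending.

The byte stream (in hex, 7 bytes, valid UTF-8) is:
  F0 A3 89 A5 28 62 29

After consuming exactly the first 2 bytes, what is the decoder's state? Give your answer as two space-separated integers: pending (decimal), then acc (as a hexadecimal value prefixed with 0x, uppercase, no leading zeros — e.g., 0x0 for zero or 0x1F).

Answer: 2 0x23

Derivation:
Byte[0]=F0: 4-byte lead. pending=3, acc=0x0
Byte[1]=A3: continuation. acc=(acc<<6)|0x23=0x23, pending=2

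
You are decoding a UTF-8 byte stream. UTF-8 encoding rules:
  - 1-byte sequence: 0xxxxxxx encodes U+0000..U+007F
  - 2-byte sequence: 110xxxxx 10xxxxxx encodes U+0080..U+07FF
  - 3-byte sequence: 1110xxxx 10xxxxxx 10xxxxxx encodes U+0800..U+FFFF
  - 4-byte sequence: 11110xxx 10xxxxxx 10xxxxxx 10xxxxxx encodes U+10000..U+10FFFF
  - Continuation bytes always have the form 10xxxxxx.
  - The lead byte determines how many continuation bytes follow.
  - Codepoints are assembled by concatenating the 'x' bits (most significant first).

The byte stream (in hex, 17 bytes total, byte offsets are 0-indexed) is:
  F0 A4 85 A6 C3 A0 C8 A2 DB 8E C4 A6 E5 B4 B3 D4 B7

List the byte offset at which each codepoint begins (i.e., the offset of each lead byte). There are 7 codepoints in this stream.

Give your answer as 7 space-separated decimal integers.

Answer: 0 4 6 8 10 12 15

Derivation:
Byte[0]=F0: 4-byte lead, need 3 cont bytes. acc=0x0
Byte[1]=A4: continuation. acc=(acc<<6)|0x24=0x24
Byte[2]=85: continuation. acc=(acc<<6)|0x05=0x905
Byte[3]=A6: continuation. acc=(acc<<6)|0x26=0x24166
Completed: cp=U+24166 (starts at byte 0)
Byte[4]=C3: 2-byte lead, need 1 cont bytes. acc=0x3
Byte[5]=A0: continuation. acc=(acc<<6)|0x20=0xE0
Completed: cp=U+00E0 (starts at byte 4)
Byte[6]=C8: 2-byte lead, need 1 cont bytes. acc=0x8
Byte[7]=A2: continuation. acc=(acc<<6)|0x22=0x222
Completed: cp=U+0222 (starts at byte 6)
Byte[8]=DB: 2-byte lead, need 1 cont bytes. acc=0x1B
Byte[9]=8E: continuation. acc=(acc<<6)|0x0E=0x6CE
Completed: cp=U+06CE (starts at byte 8)
Byte[10]=C4: 2-byte lead, need 1 cont bytes. acc=0x4
Byte[11]=A6: continuation. acc=(acc<<6)|0x26=0x126
Completed: cp=U+0126 (starts at byte 10)
Byte[12]=E5: 3-byte lead, need 2 cont bytes. acc=0x5
Byte[13]=B4: continuation. acc=(acc<<6)|0x34=0x174
Byte[14]=B3: continuation. acc=(acc<<6)|0x33=0x5D33
Completed: cp=U+5D33 (starts at byte 12)
Byte[15]=D4: 2-byte lead, need 1 cont bytes. acc=0x14
Byte[16]=B7: continuation. acc=(acc<<6)|0x37=0x537
Completed: cp=U+0537 (starts at byte 15)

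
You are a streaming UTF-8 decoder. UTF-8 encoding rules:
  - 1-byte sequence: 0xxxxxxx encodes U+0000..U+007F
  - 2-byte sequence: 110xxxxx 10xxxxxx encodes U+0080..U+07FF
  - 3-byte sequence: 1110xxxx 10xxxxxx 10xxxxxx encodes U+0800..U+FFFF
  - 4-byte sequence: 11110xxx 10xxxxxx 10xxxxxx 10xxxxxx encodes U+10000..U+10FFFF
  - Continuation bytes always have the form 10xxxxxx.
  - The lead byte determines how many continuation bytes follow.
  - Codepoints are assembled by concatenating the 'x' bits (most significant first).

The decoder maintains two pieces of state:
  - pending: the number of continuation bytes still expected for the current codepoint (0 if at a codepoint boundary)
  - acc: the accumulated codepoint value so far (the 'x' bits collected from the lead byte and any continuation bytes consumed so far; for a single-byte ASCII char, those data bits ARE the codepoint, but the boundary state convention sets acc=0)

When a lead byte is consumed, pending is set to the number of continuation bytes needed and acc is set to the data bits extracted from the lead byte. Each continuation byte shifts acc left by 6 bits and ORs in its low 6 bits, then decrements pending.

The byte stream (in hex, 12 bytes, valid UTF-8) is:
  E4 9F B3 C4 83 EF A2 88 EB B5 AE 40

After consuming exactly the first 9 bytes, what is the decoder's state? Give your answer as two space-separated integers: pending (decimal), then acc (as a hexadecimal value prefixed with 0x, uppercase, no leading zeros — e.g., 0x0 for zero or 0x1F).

Answer: 2 0xB

Derivation:
Byte[0]=E4: 3-byte lead. pending=2, acc=0x4
Byte[1]=9F: continuation. acc=(acc<<6)|0x1F=0x11F, pending=1
Byte[2]=B3: continuation. acc=(acc<<6)|0x33=0x47F3, pending=0
Byte[3]=C4: 2-byte lead. pending=1, acc=0x4
Byte[4]=83: continuation. acc=(acc<<6)|0x03=0x103, pending=0
Byte[5]=EF: 3-byte lead. pending=2, acc=0xF
Byte[6]=A2: continuation. acc=(acc<<6)|0x22=0x3E2, pending=1
Byte[7]=88: continuation. acc=(acc<<6)|0x08=0xF888, pending=0
Byte[8]=EB: 3-byte lead. pending=2, acc=0xB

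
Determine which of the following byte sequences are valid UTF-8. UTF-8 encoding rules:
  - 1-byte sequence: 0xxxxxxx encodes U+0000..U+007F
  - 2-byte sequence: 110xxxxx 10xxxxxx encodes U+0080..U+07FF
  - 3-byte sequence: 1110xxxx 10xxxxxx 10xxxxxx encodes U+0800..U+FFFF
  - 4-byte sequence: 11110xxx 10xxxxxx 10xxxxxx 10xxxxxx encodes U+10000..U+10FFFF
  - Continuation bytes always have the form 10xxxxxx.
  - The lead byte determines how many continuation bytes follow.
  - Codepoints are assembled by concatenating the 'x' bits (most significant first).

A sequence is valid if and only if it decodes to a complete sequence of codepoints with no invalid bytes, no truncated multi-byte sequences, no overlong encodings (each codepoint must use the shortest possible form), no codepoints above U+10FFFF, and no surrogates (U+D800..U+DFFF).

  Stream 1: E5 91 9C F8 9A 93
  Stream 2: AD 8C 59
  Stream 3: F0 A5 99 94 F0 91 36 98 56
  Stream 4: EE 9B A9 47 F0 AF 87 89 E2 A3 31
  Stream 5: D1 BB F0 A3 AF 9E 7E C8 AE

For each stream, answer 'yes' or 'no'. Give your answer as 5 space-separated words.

Answer: no no no no yes

Derivation:
Stream 1: error at byte offset 3. INVALID
Stream 2: error at byte offset 0. INVALID
Stream 3: error at byte offset 6. INVALID
Stream 4: error at byte offset 10. INVALID
Stream 5: decodes cleanly. VALID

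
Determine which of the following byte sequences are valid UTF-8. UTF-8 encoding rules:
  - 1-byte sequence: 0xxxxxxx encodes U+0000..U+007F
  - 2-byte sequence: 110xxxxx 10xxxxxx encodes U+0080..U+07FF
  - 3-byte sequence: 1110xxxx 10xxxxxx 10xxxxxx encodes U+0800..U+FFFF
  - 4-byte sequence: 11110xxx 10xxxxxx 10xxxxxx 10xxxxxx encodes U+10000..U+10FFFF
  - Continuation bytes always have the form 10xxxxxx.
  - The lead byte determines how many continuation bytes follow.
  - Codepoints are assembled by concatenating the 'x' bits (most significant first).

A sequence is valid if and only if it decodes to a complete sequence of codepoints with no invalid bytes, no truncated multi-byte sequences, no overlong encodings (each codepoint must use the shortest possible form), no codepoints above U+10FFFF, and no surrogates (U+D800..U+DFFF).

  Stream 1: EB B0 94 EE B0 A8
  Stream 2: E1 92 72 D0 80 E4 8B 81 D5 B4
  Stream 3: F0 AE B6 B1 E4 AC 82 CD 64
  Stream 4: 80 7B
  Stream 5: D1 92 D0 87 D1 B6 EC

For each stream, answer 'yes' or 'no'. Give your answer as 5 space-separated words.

Answer: yes no no no no

Derivation:
Stream 1: decodes cleanly. VALID
Stream 2: error at byte offset 2. INVALID
Stream 3: error at byte offset 8. INVALID
Stream 4: error at byte offset 0. INVALID
Stream 5: error at byte offset 7. INVALID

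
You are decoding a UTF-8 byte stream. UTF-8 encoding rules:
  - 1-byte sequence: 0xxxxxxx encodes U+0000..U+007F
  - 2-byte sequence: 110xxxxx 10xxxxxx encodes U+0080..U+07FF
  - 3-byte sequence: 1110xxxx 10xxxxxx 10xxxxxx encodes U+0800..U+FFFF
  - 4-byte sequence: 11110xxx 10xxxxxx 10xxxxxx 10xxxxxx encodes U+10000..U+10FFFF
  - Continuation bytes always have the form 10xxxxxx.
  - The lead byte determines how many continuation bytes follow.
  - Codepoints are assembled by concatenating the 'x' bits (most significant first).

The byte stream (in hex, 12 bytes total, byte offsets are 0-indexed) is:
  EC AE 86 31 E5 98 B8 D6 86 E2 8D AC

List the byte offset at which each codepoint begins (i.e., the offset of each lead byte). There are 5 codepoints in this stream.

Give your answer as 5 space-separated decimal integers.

Answer: 0 3 4 7 9

Derivation:
Byte[0]=EC: 3-byte lead, need 2 cont bytes. acc=0xC
Byte[1]=AE: continuation. acc=(acc<<6)|0x2E=0x32E
Byte[2]=86: continuation. acc=(acc<<6)|0x06=0xCB86
Completed: cp=U+CB86 (starts at byte 0)
Byte[3]=31: 1-byte ASCII. cp=U+0031
Byte[4]=E5: 3-byte lead, need 2 cont bytes. acc=0x5
Byte[5]=98: continuation. acc=(acc<<6)|0x18=0x158
Byte[6]=B8: continuation. acc=(acc<<6)|0x38=0x5638
Completed: cp=U+5638 (starts at byte 4)
Byte[7]=D6: 2-byte lead, need 1 cont bytes. acc=0x16
Byte[8]=86: continuation. acc=(acc<<6)|0x06=0x586
Completed: cp=U+0586 (starts at byte 7)
Byte[9]=E2: 3-byte lead, need 2 cont bytes. acc=0x2
Byte[10]=8D: continuation. acc=(acc<<6)|0x0D=0x8D
Byte[11]=AC: continuation. acc=(acc<<6)|0x2C=0x236C
Completed: cp=U+236C (starts at byte 9)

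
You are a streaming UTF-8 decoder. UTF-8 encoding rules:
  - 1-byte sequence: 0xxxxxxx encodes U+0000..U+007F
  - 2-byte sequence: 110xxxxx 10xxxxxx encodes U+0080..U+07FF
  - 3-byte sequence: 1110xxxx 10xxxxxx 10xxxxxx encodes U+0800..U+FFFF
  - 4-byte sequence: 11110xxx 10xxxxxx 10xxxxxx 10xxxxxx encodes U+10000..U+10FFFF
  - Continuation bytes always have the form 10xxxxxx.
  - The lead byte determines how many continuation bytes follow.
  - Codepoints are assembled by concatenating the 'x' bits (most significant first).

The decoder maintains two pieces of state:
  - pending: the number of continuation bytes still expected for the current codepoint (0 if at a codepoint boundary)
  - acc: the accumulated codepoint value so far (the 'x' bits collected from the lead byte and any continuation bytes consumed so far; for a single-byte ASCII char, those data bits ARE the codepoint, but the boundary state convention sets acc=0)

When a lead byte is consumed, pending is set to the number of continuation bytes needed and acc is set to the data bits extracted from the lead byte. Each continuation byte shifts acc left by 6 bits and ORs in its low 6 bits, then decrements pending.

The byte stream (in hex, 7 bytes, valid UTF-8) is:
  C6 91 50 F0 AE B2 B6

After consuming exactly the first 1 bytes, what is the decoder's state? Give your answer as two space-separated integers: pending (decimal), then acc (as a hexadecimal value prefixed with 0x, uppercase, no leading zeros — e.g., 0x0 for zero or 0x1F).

Byte[0]=C6: 2-byte lead. pending=1, acc=0x6

Answer: 1 0x6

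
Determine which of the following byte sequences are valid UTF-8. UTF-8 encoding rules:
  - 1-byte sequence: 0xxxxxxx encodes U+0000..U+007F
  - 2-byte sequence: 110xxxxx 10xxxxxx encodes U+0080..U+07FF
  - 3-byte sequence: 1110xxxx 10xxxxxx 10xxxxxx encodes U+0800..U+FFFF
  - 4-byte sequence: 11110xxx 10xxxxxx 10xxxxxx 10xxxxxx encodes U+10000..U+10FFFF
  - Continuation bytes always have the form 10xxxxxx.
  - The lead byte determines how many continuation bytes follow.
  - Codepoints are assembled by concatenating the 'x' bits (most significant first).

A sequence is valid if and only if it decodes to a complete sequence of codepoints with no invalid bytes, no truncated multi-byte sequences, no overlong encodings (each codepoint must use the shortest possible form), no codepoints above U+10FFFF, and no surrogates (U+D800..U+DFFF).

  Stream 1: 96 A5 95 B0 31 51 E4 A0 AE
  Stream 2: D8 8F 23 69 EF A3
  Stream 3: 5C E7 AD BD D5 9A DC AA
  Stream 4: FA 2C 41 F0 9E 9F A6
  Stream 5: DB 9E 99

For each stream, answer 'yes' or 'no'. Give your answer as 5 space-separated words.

Stream 1: error at byte offset 0. INVALID
Stream 2: error at byte offset 6. INVALID
Stream 3: decodes cleanly. VALID
Stream 4: error at byte offset 0. INVALID
Stream 5: error at byte offset 2. INVALID

Answer: no no yes no no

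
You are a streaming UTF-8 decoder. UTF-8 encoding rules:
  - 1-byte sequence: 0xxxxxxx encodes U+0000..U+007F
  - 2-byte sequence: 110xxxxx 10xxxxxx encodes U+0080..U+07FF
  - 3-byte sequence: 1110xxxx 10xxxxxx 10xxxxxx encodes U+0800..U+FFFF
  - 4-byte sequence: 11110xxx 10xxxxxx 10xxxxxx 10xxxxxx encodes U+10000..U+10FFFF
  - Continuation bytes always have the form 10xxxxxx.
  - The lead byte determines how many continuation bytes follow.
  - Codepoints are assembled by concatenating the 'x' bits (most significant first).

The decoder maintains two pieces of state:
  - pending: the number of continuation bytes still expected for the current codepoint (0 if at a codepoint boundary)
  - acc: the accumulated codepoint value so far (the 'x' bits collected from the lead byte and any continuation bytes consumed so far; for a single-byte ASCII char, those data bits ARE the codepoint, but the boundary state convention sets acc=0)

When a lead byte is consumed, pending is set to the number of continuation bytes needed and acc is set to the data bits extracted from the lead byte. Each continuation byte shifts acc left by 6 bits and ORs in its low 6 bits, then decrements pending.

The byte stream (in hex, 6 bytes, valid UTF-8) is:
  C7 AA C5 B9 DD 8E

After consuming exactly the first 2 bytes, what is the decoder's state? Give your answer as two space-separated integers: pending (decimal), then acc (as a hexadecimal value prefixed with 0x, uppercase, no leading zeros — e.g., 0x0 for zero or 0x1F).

Byte[0]=C7: 2-byte lead. pending=1, acc=0x7
Byte[1]=AA: continuation. acc=(acc<<6)|0x2A=0x1EA, pending=0

Answer: 0 0x1EA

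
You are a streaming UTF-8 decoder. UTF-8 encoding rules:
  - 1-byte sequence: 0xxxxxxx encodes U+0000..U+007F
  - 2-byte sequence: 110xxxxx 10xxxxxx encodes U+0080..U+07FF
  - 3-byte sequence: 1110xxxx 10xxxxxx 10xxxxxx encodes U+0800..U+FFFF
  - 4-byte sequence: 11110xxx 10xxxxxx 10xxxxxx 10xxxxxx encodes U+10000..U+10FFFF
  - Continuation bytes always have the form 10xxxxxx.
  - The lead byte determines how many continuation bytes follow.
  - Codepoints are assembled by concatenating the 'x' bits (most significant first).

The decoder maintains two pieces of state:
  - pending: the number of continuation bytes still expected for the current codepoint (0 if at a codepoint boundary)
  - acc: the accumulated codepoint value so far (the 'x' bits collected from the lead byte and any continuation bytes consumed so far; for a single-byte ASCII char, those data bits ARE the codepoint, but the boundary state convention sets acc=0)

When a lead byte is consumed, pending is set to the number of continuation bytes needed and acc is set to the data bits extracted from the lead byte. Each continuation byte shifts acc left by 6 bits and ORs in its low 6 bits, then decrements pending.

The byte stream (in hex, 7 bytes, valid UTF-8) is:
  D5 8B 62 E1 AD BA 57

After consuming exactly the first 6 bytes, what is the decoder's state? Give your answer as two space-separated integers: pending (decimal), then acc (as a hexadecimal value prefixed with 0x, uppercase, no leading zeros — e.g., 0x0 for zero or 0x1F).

Answer: 0 0x1B7A

Derivation:
Byte[0]=D5: 2-byte lead. pending=1, acc=0x15
Byte[1]=8B: continuation. acc=(acc<<6)|0x0B=0x54B, pending=0
Byte[2]=62: 1-byte. pending=0, acc=0x0
Byte[3]=E1: 3-byte lead. pending=2, acc=0x1
Byte[4]=AD: continuation. acc=(acc<<6)|0x2D=0x6D, pending=1
Byte[5]=BA: continuation. acc=(acc<<6)|0x3A=0x1B7A, pending=0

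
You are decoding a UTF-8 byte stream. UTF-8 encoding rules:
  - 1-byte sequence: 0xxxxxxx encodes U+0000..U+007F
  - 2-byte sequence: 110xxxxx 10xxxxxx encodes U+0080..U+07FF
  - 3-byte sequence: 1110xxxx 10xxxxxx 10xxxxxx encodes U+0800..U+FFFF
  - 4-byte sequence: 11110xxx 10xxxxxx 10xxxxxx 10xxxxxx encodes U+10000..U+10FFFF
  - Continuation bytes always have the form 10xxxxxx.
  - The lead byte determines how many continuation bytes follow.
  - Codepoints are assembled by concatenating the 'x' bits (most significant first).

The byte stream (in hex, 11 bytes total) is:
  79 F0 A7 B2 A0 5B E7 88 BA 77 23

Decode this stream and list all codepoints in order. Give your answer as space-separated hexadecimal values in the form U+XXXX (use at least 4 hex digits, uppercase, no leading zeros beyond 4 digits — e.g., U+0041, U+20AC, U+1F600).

Answer: U+0079 U+27CA0 U+005B U+723A U+0077 U+0023

Derivation:
Byte[0]=79: 1-byte ASCII. cp=U+0079
Byte[1]=F0: 4-byte lead, need 3 cont bytes. acc=0x0
Byte[2]=A7: continuation. acc=(acc<<6)|0x27=0x27
Byte[3]=B2: continuation. acc=(acc<<6)|0x32=0x9F2
Byte[4]=A0: continuation. acc=(acc<<6)|0x20=0x27CA0
Completed: cp=U+27CA0 (starts at byte 1)
Byte[5]=5B: 1-byte ASCII. cp=U+005B
Byte[6]=E7: 3-byte lead, need 2 cont bytes. acc=0x7
Byte[7]=88: continuation. acc=(acc<<6)|0x08=0x1C8
Byte[8]=BA: continuation. acc=(acc<<6)|0x3A=0x723A
Completed: cp=U+723A (starts at byte 6)
Byte[9]=77: 1-byte ASCII. cp=U+0077
Byte[10]=23: 1-byte ASCII. cp=U+0023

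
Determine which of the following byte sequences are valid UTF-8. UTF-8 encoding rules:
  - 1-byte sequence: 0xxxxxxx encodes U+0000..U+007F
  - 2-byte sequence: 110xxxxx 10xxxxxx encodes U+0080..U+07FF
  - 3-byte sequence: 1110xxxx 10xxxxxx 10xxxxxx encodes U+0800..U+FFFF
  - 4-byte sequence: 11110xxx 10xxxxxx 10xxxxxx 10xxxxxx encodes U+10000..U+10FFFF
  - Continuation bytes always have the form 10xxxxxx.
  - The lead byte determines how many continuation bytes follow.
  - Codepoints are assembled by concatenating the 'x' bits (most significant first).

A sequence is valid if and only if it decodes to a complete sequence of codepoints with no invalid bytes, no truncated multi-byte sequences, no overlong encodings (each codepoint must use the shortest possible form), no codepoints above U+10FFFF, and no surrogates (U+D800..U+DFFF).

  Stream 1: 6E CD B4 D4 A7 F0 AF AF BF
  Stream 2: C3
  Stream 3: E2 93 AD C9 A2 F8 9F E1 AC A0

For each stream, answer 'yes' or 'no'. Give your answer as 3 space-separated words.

Answer: yes no no

Derivation:
Stream 1: decodes cleanly. VALID
Stream 2: error at byte offset 1. INVALID
Stream 3: error at byte offset 5. INVALID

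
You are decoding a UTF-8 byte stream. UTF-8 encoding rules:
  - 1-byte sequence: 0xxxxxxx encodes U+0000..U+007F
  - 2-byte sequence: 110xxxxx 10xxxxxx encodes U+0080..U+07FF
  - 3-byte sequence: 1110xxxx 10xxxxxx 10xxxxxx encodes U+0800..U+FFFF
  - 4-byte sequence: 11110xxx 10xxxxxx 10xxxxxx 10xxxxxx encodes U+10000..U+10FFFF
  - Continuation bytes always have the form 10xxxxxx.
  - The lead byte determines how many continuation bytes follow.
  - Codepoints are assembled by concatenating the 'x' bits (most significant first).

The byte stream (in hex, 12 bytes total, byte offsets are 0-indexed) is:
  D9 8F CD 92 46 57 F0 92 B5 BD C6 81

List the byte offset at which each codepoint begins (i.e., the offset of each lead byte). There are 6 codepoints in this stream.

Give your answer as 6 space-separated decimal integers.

Byte[0]=D9: 2-byte lead, need 1 cont bytes. acc=0x19
Byte[1]=8F: continuation. acc=(acc<<6)|0x0F=0x64F
Completed: cp=U+064F (starts at byte 0)
Byte[2]=CD: 2-byte lead, need 1 cont bytes. acc=0xD
Byte[3]=92: continuation. acc=(acc<<6)|0x12=0x352
Completed: cp=U+0352 (starts at byte 2)
Byte[4]=46: 1-byte ASCII. cp=U+0046
Byte[5]=57: 1-byte ASCII. cp=U+0057
Byte[6]=F0: 4-byte lead, need 3 cont bytes. acc=0x0
Byte[7]=92: continuation. acc=(acc<<6)|0x12=0x12
Byte[8]=B5: continuation. acc=(acc<<6)|0x35=0x4B5
Byte[9]=BD: continuation. acc=(acc<<6)|0x3D=0x12D7D
Completed: cp=U+12D7D (starts at byte 6)
Byte[10]=C6: 2-byte lead, need 1 cont bytes. acc=0x6
Byte[11]=81: continuation. acc=(acc<<6)|0x01=0x181
Completed: cp=U+0181 (starts at byte 10)

Answer: 0 2 4 5 6 10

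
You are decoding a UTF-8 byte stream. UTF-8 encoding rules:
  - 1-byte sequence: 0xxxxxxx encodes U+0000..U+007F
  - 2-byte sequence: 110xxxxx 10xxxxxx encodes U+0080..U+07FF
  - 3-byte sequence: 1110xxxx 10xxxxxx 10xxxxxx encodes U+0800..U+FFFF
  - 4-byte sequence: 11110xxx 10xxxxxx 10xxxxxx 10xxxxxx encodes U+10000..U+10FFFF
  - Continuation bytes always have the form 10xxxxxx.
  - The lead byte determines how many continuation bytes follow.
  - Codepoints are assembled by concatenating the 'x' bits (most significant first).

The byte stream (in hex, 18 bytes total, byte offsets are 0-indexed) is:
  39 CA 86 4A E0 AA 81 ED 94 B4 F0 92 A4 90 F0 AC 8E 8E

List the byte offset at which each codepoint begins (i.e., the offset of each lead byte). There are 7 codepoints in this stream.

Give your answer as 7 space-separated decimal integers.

Answer: 0 1 3 4 7 10 14

Derivation:
Byte[0]=39: 1-byte ASCII. cp=U+0039
Byte[1]=CA: 2-byte lead, need 1 cont bytes. acc=0xA
Byte[2]=86: continuation. acc=(acc<<6)|0x06=0x286
Completed: cp=U+0286 (starts at byte 1)
Byte[3]=4A: 1-byte ASCII. cp=U+004A
Byte[4]=E0: 3-byte lead, need 2 cont bytes. acc=0x0
Byte[5]=AA: continuation. acc=(acc<<6)|0x2A=0x2A
Byte[6]=81: continuation. acc=(acc<<6)|0x01=0xA81
Completed: cp=U+0A81 (starts at byte 4)
Byte[7]=ED: 3-byte lead, need 2 cont bytes. acc=0xD
Byte[8]=94: continuation. acc=(acc<<6)|0x14=0x354
Byte[9]=B4: continuation. acc=(acc<<6)|0x34=0xD534
Completed: cp=U+D534 (starts at byte 7)
Byte[10]=F0: 4-byte lead, need 3 cont bytes. acc=0x0
Byte[11]=92: continuation. acc=(acc<<6)|0x12=0x12
Byte[12]=A4: continuation. acc=(acc<<6)|0x24=0x4A4
Byte[13]=90: continuation. acc=(acc<<6)|0x10=0x12910
Completed: cp=U+12910 (starts at byte 10)
Byte[14]=F0: 4-byte lead, need 3 cont bytes. acc=0x0
Byte[15]=AC: continuation. acc=(acc<<6)|0x2C=0x2C
Byte[16]=8E: continuation. acc=(acc<<6)|0x0E=0xB0E
Byte[17]=8E: continuation. acc=(acc<<6)|0x0E=0x2C38E
Completed: cp=U+2C38E (starts at byte 14)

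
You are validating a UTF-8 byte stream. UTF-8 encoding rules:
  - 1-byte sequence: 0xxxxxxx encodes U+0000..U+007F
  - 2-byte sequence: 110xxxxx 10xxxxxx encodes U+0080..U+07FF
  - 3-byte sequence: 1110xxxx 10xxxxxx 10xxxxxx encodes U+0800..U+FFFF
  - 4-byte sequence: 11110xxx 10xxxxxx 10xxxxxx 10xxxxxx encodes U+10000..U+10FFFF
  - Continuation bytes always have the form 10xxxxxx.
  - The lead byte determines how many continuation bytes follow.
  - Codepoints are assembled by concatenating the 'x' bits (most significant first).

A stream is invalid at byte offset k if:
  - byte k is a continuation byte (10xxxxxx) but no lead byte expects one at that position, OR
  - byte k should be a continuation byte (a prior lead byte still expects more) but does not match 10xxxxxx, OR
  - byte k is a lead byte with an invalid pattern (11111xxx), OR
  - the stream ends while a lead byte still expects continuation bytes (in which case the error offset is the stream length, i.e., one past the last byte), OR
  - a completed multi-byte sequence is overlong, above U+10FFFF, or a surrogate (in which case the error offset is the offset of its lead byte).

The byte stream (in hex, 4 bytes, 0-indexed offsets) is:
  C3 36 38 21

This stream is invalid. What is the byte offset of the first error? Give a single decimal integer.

Answer: 1

Derivation:
Byte[0]=C3: 2-byte lead, need 1 cont bytes. acc=0x3
Byte[1]=36: expected 10xxxxxx continuation. INVALID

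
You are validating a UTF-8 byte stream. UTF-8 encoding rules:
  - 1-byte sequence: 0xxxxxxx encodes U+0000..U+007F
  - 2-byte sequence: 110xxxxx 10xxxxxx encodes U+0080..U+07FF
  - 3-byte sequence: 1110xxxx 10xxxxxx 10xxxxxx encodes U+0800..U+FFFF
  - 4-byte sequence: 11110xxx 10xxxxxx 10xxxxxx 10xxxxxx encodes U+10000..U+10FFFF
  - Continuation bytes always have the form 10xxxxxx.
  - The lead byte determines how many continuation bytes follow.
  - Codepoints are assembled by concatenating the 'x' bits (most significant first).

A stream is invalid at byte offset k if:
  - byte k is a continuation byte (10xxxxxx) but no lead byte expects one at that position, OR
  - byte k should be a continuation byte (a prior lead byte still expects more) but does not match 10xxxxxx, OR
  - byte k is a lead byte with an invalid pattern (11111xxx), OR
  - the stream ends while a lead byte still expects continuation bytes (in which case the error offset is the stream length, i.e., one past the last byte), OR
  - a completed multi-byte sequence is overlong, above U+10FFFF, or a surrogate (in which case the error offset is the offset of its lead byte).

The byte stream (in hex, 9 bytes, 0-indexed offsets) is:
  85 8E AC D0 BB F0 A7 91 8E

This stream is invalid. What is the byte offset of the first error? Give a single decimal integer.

Answer: 0

Derivation:
Byte[0]=85: INVALID lead byte (not 0xxx/110x/1110/11110)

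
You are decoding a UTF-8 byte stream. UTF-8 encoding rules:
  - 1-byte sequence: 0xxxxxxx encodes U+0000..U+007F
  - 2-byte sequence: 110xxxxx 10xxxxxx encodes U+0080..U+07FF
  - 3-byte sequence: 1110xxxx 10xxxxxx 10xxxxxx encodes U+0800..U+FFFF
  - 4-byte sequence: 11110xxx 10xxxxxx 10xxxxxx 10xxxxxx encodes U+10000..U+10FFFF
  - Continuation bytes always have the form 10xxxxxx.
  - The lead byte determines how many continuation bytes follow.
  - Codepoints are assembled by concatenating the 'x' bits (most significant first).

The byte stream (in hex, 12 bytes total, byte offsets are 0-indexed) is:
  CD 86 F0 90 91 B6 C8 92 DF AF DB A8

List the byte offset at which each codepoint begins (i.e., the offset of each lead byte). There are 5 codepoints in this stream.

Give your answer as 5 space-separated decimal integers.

Answer: 0 2 6 8 10

Derivation:
Byte[0]=CD: 2-byte lead, need 1 cont bytes. acc=0xD
Byte[1]=86: continuation. acc=(acc<<6)|0x06=0x346
Completed: cp=U+0346 (starts at byte 0)
Byte[2]=F0: 4-byte lead, need 3 cont bytes. acc=0x0
Byte[3]=90: continuation. acc=(acc<<6)|0x10=0x10
Byte[4]=91: continuation. acc=(acc<<6)|0x11=0x411
Byte[5]=B6: continuation. acc=(acc<<6)|0x36=0x10476
Completed: cp=U+10476 (starts at byte 2)
Byte[6]=C8: 2-byte lead, need 1 cont bytes. acc=0x8
Byte[7]=92: continuation. acc=(acc<<6)|0x12=0x212
Completed: cp=U+0212 (starts at byte 6)
Byte[8]=DF: 2-byte lead, need 1 cont bytes. acc=0x1F
Byte[9]=AF: continuation. acc=(acc<<6)|0x2F=0x7EF
Completed: cp=U+07EF (starts at byte 8)
Byte[10]=DB: 2-byte lead, need 1 cont bytes. acc=0x1B
Byte[11]=A8: continuation. acc=(acc<<6)|0x28=0x6E8
Completed: cp=U+06E8 (starts at byte 10)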